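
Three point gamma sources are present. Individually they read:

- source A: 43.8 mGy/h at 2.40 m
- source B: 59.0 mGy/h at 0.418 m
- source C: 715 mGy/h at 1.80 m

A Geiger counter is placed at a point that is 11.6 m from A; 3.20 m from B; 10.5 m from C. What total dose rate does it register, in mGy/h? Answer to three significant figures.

23.9 mGy/h

By superposition, sum each source's inverse-square contribution:
A: 43.8 × (2.40/11.6)² = 1.875 mGy/h
B: 59.0 × (0.418/3.20)² = 1.007 mGy/h
C: 715 × (1.80/10.5)² = 21.01 mGy/h
Total = 1.875 + 1.007 + 21.01 = 23.89 mGy/h.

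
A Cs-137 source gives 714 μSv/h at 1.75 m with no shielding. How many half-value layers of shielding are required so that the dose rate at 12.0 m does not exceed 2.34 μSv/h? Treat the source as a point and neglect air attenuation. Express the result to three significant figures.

At 12.0 m, distance alone gives 714 × (1.75/12.0)² = 714 × 0.02127 = 15.19 μSv/h.
Further attenuation needed: 15.19/2.34 = 6.491.
n = log₂(6.491) = 2.698 half-value layers.

2.70 half-value layers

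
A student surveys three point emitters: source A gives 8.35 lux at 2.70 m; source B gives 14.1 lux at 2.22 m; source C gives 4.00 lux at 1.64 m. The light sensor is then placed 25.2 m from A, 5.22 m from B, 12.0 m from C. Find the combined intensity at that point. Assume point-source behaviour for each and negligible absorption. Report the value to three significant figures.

By superposition, sum each source's inverse-square contribution:
A: 8.35 × (2.70/25.2)² = 0.09585 lux
B: 14.1 × (2.22/5.22)² = 2.550 lux
C: 4.00 × (1.64/12.0)² = 0.07471 lux
Total = 0.09585 + 2.550 + 0.07471 = 2.721 lux.

2.72 lux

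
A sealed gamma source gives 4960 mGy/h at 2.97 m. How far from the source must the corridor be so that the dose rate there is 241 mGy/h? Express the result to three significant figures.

13.5 m

Applying the 1/r² law, d₂ = d₁·√(I₁/I₂).
I₁/I₂ = 4960/241 = 20.58, so d₂ = 2.97 × √20.58 = 13.47 m.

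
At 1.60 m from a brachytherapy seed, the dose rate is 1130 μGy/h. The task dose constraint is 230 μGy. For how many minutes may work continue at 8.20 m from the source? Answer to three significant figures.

Since intensity falls as 1/r², rate at 8.20 m:
1130 × (1.60/8.20)² = 1130 × 0.03807 = 43.02 μGy/h.
Stay time = 230 μGy ÷ 43.02 μGy/h = 5.346 h = 320.8 min.

321 min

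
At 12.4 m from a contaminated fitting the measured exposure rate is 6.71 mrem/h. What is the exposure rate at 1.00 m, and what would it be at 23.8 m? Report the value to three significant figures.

By the inverse-square law,
At 1.00 m: 6.71 × (12.4/1.00)² = 6.71 × 153.8 = 1032 mrem/h
At 23.8 m: 1032 × (1.00/23.8)² = 1032 × 0.001765 = 1.821 mrem/h.

1030 mrem/h; 1.82 mrem/h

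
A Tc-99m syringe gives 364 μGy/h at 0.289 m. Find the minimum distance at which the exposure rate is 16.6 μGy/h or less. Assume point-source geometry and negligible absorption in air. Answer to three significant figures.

By the inverse-square law, d₂ = d₁·√(I₁/I₂).
I₁/I₂ = 364/16.6 = 21.93, so d₂ = 0.289 × √21.93 = 1.353 m.

1.35 m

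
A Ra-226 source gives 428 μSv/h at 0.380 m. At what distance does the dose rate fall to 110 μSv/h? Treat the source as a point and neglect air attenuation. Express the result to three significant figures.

0.750 m

Using I₁d₁² = I₂d₂², d₂ = d₁·√(I₁/I₂).
I₁/I₂ = 428/110 = 3.891, so d₂ = 0.380 × √3.891 = 0.7496 m.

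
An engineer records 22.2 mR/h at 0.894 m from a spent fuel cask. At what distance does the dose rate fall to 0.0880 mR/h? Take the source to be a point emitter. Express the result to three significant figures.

14.2 m

By the inverse-square law, d₂ = d₁·√(I₁/I₂).
I₁/I₂ = 22.2/0.0880 = 252.3, so d₂ = 0.894 × √252.3 = 14.20 m.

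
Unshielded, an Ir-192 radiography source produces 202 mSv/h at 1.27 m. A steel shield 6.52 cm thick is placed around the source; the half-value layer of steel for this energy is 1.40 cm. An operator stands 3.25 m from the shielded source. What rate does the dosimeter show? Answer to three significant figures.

Distance alone: (1.27/3.25)² = 0.1527, so 202 × 0.1527 = 30.85 mSv/h.
Shield: 6.52/1.40 = 4.657 half-value layers → attenuation 2^(−4.657) = 0.03964.
Combined: 30.85 × 0.03964 = 1.223 mSv/h.

1.22 mSv/h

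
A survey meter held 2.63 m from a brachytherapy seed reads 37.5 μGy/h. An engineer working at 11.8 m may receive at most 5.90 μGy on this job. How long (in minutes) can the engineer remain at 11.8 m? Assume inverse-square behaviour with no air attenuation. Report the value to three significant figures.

190 min

Applying the 1/r² law, rate at 11.8 m:
37.5 × (2.63/11.8)² = 37.5 × 0.04968 = 1.863 μGy/h.
Stay time = 5.90 μGy ÷ 1.863 μGy/h = 3.167 h = 190.0 min.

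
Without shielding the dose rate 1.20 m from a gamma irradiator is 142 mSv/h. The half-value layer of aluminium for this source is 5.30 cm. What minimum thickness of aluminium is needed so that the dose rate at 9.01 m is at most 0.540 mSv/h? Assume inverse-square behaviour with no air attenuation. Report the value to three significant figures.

At 9.01 m, distance alone gives 142 × (1.20/9.01)² = 142 × 0.01774 = 2.519 mSv/h.
Further attenuation needed: 2.519/0.540 = 4.665.
n = log₂(4.665) = 2.222 half-value layers.
Thickness = 2.222 × 5.30 cm = 11.78 cm.

11.8 cm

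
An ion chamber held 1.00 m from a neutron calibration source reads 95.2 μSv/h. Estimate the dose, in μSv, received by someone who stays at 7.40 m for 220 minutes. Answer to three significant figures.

Intensity scales as (d₁/d₂)², so rate at 7.40 m:
95.2 × (1.00/7.40)² = 95.2 × 0.01826 = 1.738 μSv/h.
Dose = rate × time = 1.738 μSv/h × 3.667 h = 6.373 μSv.

6.37 μSv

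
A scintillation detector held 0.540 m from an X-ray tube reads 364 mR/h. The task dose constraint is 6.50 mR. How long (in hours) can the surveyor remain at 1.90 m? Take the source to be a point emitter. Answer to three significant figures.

Using I₁d₁² = I₂d₂², rate at 1.90 m:
364 × (0.540/1.90)² = 364 × 0.08078 = 29.40 mR/h.
Stay time = 6.50 mR ÷ 29.40 mR/h = 0.2211 h.

0.221 h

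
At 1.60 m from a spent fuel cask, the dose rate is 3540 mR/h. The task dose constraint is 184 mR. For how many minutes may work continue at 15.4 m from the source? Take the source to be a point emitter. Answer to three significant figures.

289 min

Using I₁d₁² = I₂d₂², rate at 15.4 m:
3540 × (1.60/15.4)² = 3540 × 0.01079 = 38.20 mR/h.
Stay time = 184 mR ÷ 38.20 mR/h = 4.817 h = 289.0 min.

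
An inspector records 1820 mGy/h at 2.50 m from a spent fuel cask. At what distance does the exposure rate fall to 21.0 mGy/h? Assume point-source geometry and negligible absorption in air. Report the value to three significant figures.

Intensity scales as (d₁/d₂)², so d₂ = d₁·√(I₁/I₂).
I₁/I₂ = 1820/21.0 = 86.67, so d₂ = 2.50 × √86.67 = 23.27 m.

23.3 m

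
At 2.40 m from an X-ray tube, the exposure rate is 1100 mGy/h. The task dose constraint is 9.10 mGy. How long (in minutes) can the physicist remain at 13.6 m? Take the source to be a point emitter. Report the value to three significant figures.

15.9 min

Using I₁d₁² = I₂d₂², rate at 13.6 m:
1100 × (2.40/13.6)² = 1100 × 0.03114 = 34.25 mGy/h.
Stay time = 9.10 mGy ÷ 34.25 mGy/h = 0.2657 h = 15.94 min.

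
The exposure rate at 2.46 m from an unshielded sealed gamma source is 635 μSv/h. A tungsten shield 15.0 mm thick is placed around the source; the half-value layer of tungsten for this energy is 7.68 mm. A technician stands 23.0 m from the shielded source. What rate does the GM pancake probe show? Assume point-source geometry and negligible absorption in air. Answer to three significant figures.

1.88 μSv/h

Distance alone: 635 × (2.46/23.0)² = 635 × 0.01144 = 7.264 μSv/h.
Shield: 15.0/7.68 = 1.953 half-value layers → attenuation 2^(−1.953) = 0.2583.
Combined: 7.264 × 0.2583 = 1.876 μSv/h.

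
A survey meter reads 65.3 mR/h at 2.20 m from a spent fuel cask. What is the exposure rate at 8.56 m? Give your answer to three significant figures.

By the inverse-square law, the rate at 8.56 m is
65.3 × (2.20/8.56)² = 65.3 × 0.06605 = 4.313 mR/h.

4.31 mR/h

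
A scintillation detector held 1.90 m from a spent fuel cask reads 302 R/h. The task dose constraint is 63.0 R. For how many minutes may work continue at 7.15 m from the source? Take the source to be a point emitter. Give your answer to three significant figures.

177 min

Applying the 1/r² law, rate at 7.15 m:
(1.90/7.15)² = 0.07061, so 302 × 0.07061 = 21.32 R/h.
Stay time = 63.0 R ÷ 21.32 R/h = 2.955 h = 177.3 min.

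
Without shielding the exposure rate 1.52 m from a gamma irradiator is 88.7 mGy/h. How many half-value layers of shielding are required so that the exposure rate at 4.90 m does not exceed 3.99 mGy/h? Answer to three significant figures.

At 4.90 m, distance alone gives (1.52/4.90)² = 0.09623, so 88.7 × 0.09623 = 8.536 mGy/h.
Further attenuation needed: 8.536/3.99 = 2.139.
n = log₂(2.139) = 1.097 half-value layers.

1.10 half-value layers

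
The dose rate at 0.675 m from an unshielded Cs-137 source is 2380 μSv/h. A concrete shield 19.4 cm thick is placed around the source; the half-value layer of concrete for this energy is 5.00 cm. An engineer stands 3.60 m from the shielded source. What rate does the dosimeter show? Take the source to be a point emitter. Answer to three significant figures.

5.68 μSv/h

Distance alone: 2380 × (0.675/3.60)² = 2380 × 0.03516 = 83.68 μSv/h.
Shield: 19.4/5.00 = 3.880 half-value layers → attenuation 2^(−3.880) = 0.06792.
Combined: 83.68 × 0.06792 = 5.684 μSv/h.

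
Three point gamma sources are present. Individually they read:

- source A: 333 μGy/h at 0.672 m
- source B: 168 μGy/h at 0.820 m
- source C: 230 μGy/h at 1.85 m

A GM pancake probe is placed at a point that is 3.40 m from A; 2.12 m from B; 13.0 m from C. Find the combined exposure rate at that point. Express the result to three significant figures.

42.8 μGy/h

Each source contributes Iᵢ·(dᵢ/rᵢ)²; contributions add.
A: 333 × (0.672/3.40)² = 13.01 μGy/h
B: 168 × (0.820/2.12)² = 25.13 μGy/h
C: 230 × (1.85/13.0)² = 4.658 μGy/h
Total = 13.01 + 25.13 + 4.658 = 42.80 μGy/h.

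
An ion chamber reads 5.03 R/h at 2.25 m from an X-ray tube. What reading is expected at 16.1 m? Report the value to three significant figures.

Intensity scales as (d₁/d₂)², so the rate at 16.1 m is
5.03 × (2.25/16.1)² = 5.03 × 0.01953 = 0.09824 R/h.

0.0982 R/h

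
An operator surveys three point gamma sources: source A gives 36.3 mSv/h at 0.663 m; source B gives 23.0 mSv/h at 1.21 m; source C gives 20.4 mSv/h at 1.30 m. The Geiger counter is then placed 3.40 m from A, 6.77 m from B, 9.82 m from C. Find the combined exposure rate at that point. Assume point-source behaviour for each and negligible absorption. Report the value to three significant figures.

By superposition, sum each source's inverse-square contribution:
A: 36.3 × (0.663/3.40)² = 1.380 mSv/h
B: 23.0 × (1.21/6.77)² = 0.7347 mSv/h
C: 20.4 × (1.30/9.82)² = 0.3575 mSv/h
Total = 1.380 + 0.7347 + 0.3575 = 2.472 mSv/h.

2.47 mSv/h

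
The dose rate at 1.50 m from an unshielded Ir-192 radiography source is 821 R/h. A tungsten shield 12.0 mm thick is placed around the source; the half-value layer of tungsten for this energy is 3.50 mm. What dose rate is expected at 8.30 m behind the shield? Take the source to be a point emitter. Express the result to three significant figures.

Distance alone: 821 × (1.50/8.30)² = 821 × 0.03266 = 26.81 R/h.
Shield: 12.0/3.50 = 3.429 half-value layers → attenuation 2^(−3.429) = 0.09285.
Combined: 26.81 × 0.09285 = 2.489 R/h.

2.49 R/h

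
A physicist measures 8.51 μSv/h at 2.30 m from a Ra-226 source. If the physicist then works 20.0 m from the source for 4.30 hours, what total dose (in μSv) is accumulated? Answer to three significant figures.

0.484 μSv

Applying the 1/r² law, rate at 20.0 m:
8.51 × (2.30/20.0)² = 8.51 × 0.01322 = 0.1125 μSv/h.
Dose = rate × time = 0.1125 μSv/h × 4.300 h = 0.4838 μSv.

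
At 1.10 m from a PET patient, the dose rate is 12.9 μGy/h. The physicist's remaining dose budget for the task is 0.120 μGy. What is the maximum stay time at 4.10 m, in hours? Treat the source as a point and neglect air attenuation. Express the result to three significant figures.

By the inverse-square law, rate at 4.10 m:
12.9 × (1.10/4.10)² = 12.9 × 0.07198 = 0.9285 μGy/h.
Stay time = 0.120 μGy ÷ 0.9285 μGy/h = 0.1292 h.

0.129 h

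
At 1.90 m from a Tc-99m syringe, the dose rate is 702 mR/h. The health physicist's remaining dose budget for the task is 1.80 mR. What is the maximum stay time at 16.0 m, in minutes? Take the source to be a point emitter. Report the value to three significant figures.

10.9 min

Using I₁d₁² = I₂d₂², rate at 16.0 m:
702 × (1.90/16.0)² = 702 × 0.01410 = 9.898 mR/h.
Stay time = 1.80 mR ÷ 9.898 mR/h = 0.1819 h = 10.91 min.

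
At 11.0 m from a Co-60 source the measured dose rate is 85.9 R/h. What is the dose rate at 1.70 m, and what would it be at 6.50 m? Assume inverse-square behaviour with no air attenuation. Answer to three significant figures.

Since intensity falls as 1/r²,
At 1.70 m: 85.9 × (11.0/1.70)² = 85.9 × 41.87 = 3597 R/h
At 6.50 m: 3597 × (1.70/6.50)² = 3597 × 0.06840 = 246.0 R/h.

3600 R/h; 246 R/h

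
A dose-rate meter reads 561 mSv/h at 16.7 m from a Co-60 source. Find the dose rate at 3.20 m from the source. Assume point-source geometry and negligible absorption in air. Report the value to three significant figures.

15300 mSv/h

Since intensity falls as 1/r², the rate at 3.20 m is
561 × (16.7/3.20)² = 561 × 27.24 = 15280 mSv/h.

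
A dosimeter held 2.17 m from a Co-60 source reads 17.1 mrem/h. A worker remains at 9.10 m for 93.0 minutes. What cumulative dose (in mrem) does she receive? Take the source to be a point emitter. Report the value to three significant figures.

1.51 mrem

Since intensity falls as 1/r², rate at 9.10 m:
17.1 × (2.17/9.10)² = 17.1 × 0.05686 = 0.9723 mrem/h.
Dose = rate × time = 0.9723 mrem/h × 1.550 h = 1.507 mrem.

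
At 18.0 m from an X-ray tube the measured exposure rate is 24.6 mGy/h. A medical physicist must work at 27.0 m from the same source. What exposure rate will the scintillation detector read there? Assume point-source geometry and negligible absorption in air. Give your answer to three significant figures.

Using I₁d₁² = I₂d₂², scaling from 18.0 m to 27.0 m:
(18.0/27.0)² = 0.4444, so 24.6 × 0.4444 = 10.93 mGy/h.

10.9 mGy/h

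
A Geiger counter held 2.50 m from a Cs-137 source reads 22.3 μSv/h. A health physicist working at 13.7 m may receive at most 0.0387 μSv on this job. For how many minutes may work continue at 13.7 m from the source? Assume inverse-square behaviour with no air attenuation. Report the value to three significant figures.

3.13 min

Applying the 1/r² law, rate at 13.7 m:
22.3 × (2.50/13.7)² = 22.3 × 0.03330 = 0.7426 μSv/h.
Stay time = 0.0387 μSv ÷ 0.7426 μSv/h = 0.05211 h = 3.127 min.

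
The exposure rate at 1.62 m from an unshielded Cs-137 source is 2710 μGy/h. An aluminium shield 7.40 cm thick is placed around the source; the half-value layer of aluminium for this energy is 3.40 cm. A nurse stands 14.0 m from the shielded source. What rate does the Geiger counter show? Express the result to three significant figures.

Distance alone: 2710 × (1.62/14.0)² = 2710 × 0.01339 = 36.29 μGy/h.
Shield: 7.40/3.40 = 2.176 half-value layers → attenuation 2^(−2.176) = 0.2213.
Combined: 36.29 × 0.2213 = 8.031 μGy/h.

8.03 μGy/h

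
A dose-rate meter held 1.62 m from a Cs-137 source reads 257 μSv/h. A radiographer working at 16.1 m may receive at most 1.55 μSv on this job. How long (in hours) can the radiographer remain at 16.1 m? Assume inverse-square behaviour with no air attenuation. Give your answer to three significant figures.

0.596 h

Since intensity falls as 1/r², rate at 16.1 m:
257 × (1.62/16.1)² = 257 × 0.01012 = 2.601 μSv/h.
Stay time = 1.55 μSv ÷ 2.601 μSv/h = 0.5959 h.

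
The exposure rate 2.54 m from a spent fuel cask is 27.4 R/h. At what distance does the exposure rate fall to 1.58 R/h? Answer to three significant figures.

10.6 m

Intensity scales as (d₁/d₂)², so d₂ = d₁·√(I₁/I₂).
I₁/I₂ = 27.4/1.58 = 17.34, so d₂ = 2.54 × √17.34 = 10.58 m.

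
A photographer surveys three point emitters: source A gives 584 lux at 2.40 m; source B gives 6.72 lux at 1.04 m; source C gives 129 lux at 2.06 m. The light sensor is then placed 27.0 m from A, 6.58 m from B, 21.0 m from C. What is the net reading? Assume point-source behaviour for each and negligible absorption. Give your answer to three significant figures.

By superposition, sum each source's inverse-square contribution:
A: 584 × (2.40/27.0)² = 4.614 lux
B: 6.72 × (1.04/6.58)² = 0.1679 lux
C: 129 × (2.06/21.0)² = 1.241 lux
Total = 4.614 + 0.1679 + 1.241 = 6.023 lux.

6.02 lux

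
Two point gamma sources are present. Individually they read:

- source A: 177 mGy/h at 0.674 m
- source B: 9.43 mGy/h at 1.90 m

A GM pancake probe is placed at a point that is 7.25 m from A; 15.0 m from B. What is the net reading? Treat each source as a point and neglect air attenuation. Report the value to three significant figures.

1.68 mGy/h

Each source contributes Iᵢ·(dᵢ/rᵢ)²; contributions add.
A: 177 × (0.674/7.25)² = 1.530 mGy/h
B: 9.43 × (1.90/15.0)² = 0.1513 mGy/h
Total = 1.530 + 0.1513 = 1.681 mGy/h.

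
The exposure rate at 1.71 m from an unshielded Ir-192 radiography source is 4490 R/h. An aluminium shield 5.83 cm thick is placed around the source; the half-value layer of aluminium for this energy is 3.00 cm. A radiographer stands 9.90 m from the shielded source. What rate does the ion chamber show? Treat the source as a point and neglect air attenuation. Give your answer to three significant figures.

34.8 R/h

Distance alone: 4490 × (1.71/9.90)² = 4490 × 0.02983 = 133.9 R/h.
Shield: 5.83/3.00 = 1.943 half-value layers → attenuation 2^(−1.943) = 0.2601.
Combined: 133.9 × 0.2601 = 34.83 R/h.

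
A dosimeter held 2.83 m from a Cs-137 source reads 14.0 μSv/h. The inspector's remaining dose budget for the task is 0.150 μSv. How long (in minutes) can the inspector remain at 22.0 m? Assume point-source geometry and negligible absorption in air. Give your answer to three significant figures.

Intensity scales as (d₁/d₂)², so rate at 22.0 m:
(2.83/22.0)² = 0.01655, so 14.0 × 0.01655 = 0.2317 μSv/h.
Stay time = 0.150 μSv ÷ 0.2317 μSv/h = 0.6474 h = 38.84 min.

38.8 min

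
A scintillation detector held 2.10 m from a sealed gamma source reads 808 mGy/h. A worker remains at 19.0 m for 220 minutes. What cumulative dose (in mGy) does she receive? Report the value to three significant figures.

36.2 mGy

By the inverse-square law, rate at 19.0 m:
(2.10/19.0)² = 0.01222, so 808 × 0.01222 = 9.874 mGy/h.
Dose = rate × time = 9.874 mGy/h × 3.667 h = 36.21 mGy.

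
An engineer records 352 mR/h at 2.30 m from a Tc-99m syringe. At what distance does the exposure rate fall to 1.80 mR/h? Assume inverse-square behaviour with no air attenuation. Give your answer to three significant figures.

32.2 m

Using I₁d₁² = I₂d₂², d₂ = d₁·√(I₁/I₂).
I₁/I₂ = 352/1.80 = 195.6, so d₂ = 2.30 × √195.6 = 32.17 m.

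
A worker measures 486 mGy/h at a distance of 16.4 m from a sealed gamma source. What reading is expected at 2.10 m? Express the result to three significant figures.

29600 mGy/h

Intensity scales as (d₁/d₂)², so the rate at 2.10 m is
486 × (16.4/2.10)² = 486 × 60.99 = 29640 mGy/h.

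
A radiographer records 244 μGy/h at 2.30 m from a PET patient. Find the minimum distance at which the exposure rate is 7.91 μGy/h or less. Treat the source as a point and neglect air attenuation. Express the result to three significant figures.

12.8 m

By the inverse-square law, d₂ = d₁·√(I₁/I₂).
I₁/I₂ = 244/7.91 = 30.85, so d₂ = 2.30 × √30.85 = 12.77 m.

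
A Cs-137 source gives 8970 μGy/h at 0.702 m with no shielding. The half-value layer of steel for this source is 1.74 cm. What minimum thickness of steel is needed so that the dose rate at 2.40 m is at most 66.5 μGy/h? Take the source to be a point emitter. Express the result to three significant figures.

6.14 cm

At 2.40 m, distance alone gives (0.702/2.40)² = 0.08556, so 8970 × 0.08556 = 767.5 μGy/h.
Further attenuation needed: 767.5/66.5 = 11.54.
n = log₂(11.54) = 3.529 half-value layers.
Thickness = 3.529 × 1.74 cm = 6.140 cm.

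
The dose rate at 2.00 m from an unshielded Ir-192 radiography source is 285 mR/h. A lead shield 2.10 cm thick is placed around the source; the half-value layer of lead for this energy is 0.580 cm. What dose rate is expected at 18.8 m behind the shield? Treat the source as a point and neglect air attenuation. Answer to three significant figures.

0.262 mR/h

Distance alone: (2.00/18.8)² = 0.01132, so 285 × 0.01132 = 3.226 mR/h.
Shield: 2.10/0.580 = 3.621 half-value layers → attenuation 2^(−3.621) = 0.08128.
Combined: 3.226 × 0.08128 = 0.2622 mR/h.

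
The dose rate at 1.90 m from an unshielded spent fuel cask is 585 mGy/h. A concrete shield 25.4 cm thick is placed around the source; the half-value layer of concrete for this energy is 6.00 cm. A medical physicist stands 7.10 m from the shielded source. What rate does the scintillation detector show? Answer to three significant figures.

Distance alone: (1.90/7.10)² = 0.07161, so 585 × 0.07161 = 41.89 mGy/h.
Shield: 25.4/6.00 = 4.233 half-value layers → attenuation 2^(−4.233) = 0.05318.
Combined: 41.89 × 0.05318 = 2.228 mGy/h.

2.23 mGy/h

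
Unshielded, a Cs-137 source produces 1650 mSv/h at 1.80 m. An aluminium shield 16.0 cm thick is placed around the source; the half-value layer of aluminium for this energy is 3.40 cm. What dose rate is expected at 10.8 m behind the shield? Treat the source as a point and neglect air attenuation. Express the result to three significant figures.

1.76 mSv/h

Distance alone: (1.80/10.8)² = 0.02778, so 1650 × 0.02778 = 45.84 mSv/h.
Shield: 16.0/3.40 = 4.706 half-value layers → attenuation 2^(−4.706) = 0.03831.
Combined: 45.84 × 0.03831 = 1.756 mSv/h.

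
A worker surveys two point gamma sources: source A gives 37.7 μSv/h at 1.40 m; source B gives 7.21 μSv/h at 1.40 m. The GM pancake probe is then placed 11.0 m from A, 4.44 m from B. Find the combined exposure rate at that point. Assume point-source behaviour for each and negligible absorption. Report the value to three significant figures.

1.33 μSv/h

By superposition, sum each source's inverse-square contribution:
A: 37.7 × (1.40/11.0)² = 0.6107 μSv/h
B: 7.21 × (1.40/4.44)² = 0.7168 μSv/h
Total = 0.6107 + 0.7168 = 1.328 μSv/h.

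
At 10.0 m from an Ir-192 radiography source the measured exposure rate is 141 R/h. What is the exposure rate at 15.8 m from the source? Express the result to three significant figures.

56.5 R/h

Intensity scales as (d₁/d₂)², so scaling from 10.0 m to 15.8 m:
(10.0/15.8)² = 0.4006, so 141 × 0.4006 = 56.48 R/h.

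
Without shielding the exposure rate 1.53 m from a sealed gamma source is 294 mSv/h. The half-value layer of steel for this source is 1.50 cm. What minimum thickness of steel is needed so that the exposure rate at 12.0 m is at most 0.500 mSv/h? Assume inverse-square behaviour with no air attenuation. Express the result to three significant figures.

4.89 cm

At 12.0 m, distance alone gives (1.53/12.0)² = 0.01626, so 294 × 0.01626 = 4.780 mSv/h.
Further attenuation needed: 4.780/0.500 = 9.560.
n = log₂(9.560) = 3.257 half-value layers.
Thickness = 3.257 × 1.50 cm = 4.886 cm.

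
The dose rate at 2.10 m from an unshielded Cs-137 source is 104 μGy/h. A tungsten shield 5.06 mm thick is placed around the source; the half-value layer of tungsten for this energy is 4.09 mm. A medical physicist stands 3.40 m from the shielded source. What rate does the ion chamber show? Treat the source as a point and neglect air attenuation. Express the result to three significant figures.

16.8 μGy/h

Distance alone: (2.10/3.40)² = 0.3815, so 104 × 0.3815 = 39.68 μGy/h.
Shield: 5.06/4.09 = 1.237 half-value layers → attenuation 2^(−1.237) = 0.4243.
Combined: 39.68 × 0.4243 = 16.84 μGy/h.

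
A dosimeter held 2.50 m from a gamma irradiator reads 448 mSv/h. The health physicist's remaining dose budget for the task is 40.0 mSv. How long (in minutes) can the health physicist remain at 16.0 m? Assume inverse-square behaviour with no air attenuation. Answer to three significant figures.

219 min

Since intensity falls as 1/r², rate at 16.0 m:
(2.50/16.0)² = 0.02441, so 448 × 0.02441 = 10.94 mSv/h.
Stay time = 40.0 mSv ÷ 10.94 mSv/h = 3.656 h = 219.4 min.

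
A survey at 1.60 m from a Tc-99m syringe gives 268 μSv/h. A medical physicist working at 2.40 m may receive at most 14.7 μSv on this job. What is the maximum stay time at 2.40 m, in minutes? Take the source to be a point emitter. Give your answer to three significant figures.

7.40 min

By the inverse-square law, rate at 2.40 m:
(1.60/2.40)² = 0.4444, so 268 × 0.4444 = 119.1 μSv/h.
Stay time = 14.7 μSv ÷ 119.1 μSv/h = 0.1234 h = 7.404 min.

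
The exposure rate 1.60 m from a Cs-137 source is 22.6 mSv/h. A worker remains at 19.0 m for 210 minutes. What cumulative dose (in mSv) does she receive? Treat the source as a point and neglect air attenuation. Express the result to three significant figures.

0.561 mSv

Using I₁d₁² = I₂d₂², rate at 19.0 m:
(1.60/19.0)² = 0.007091, so 22.6 × 0.007091 = 0.1603 mSv/h.
Dose = rate × time = 0.1603 mSv/h × 3.500 h = 0.5611 mSv.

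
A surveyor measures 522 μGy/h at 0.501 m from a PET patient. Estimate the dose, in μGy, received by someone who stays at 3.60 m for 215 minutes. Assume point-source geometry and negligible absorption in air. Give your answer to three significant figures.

36.2 μGy

Intensity scales as (d₁/d₂)², so rate at 3.60 m:
(0.501/3.60)² = 0.01937, so 522 × 0.01937 = 10.11 μGy/h.
Dose = rate × time = 10.11 μGy/h × 3.583 h = 36.22 μGy.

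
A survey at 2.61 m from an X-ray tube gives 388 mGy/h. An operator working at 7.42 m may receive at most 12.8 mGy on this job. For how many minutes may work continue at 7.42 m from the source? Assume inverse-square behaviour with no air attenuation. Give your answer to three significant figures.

16.0 min

Applying the 1/r² law, rate at 7.42 m:
(2.61/7.42)² = 0.1237, so 388 × 0.1237 = 48.00 mGy/h.
Stay time = 12.8 mGy ÷ 48.00 mGy/h = 0.2667 h = 16.00 min.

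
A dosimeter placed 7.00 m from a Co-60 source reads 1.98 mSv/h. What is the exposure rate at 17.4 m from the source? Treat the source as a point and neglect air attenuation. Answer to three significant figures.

0.320 mSv/h

By the inverse-square law, scaling from 7.00 m to 17.4 m:
1.98 × (7.00/17.4)² = 1.98 × 0.1618 = 0.3204 mSv/h.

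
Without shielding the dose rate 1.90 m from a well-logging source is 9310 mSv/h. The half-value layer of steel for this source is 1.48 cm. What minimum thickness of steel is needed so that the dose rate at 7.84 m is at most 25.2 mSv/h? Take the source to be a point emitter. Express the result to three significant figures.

6.57 cm

At 7.84 m, distance alone gives 9310 × (1.90/7.84)² = 9310 × 0.05873 = 546.8 mSv/h.
Further attenuation needed: 546.8/25.2 = 21.70.
n = log₂(21.70) = 4.440 half-value layers.
Thickness = 4.440 × 1.48 cm = 6.571 cm.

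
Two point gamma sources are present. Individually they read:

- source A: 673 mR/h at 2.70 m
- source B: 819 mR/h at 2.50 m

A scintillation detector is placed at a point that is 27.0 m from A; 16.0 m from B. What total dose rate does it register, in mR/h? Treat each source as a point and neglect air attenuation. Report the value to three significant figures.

Each source contributes Iᵢ·(dᵢ/rᵢ)²; contributions add.
A: 673 × (2.70/27.0)² = 6.730 mR/h
B: 819 × (2.50/16.0)² = 20.00 mR/h
Total = 6.730 + 20.00 = 26.73 mR/h.

26.7 mR/h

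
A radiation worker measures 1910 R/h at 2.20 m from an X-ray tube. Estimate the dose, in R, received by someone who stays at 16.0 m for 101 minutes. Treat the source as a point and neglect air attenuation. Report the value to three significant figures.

By the inverse-square law, rate at 16.0 m:
(2.20/16.0)² = 0.01891, so 1910 × 0.01891 = 36.12 R/h.
Dose = rate × time = 36.12 R/h × 1.683 h = 60.79 R.

60.8 R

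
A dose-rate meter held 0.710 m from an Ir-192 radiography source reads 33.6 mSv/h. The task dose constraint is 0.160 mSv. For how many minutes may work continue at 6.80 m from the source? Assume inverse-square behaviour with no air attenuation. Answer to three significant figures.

26.2 min

Intensity scales as (d₁/d₂)², so rate at 6.80 m:
33.6 × (0.710/6.80)² = 33.6 × 0.01090 = 0.3662 mSv/h.
Stay time = 0.160 mSv ÷ 0.3662 mSv/h = 0.4369 h = 26.21 min.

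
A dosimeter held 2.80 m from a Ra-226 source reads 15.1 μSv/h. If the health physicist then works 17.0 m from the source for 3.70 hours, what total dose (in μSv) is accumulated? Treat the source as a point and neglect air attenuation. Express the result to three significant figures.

1.52 μSv

Intensity scales as (d₁/d₂)², so rate at 17.0 m:
(2.80/17.0)² = 0.02713, so 15.1 × 0.02713 = 0.4097 μSv/h.
Dose = rate × time = 0.4097 μSv/h × 3.700 h = 1.516 μSv.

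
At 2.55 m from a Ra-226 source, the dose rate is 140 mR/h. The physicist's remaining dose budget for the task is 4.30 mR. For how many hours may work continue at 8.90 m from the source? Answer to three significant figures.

0.374 h

Intensity scales as (d₁/d₂)², so rate at 8.90 m:
140 × (2.55/8.90)² = 140 × 0.08209 = 11.49 mR/h.
Stay time = 4.30 mR ÷ 11.49 mR/h = 0.3742 h.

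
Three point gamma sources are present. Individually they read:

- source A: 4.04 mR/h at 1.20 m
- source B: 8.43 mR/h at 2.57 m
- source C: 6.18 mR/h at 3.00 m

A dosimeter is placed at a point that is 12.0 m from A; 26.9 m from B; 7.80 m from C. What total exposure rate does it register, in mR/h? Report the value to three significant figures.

Each source contributes Iᵢ·(dᵢ/rᵢ)²; contributions add.
A: 4.04 × (1.20/12.0)² = 0.04040 mR/h
B: 8.43 × (2.57/26.9)² = 0.07695 mR/h
C: 6.18 × (3.00/7.80)² = 0.9142 mR/h
Total = 0.04040 + 0.07695 + 0.9142 = 1.032 mR/h.

1.03 mR/h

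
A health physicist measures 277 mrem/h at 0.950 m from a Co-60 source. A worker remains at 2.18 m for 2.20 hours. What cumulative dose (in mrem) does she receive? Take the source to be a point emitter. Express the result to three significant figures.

116 mrem

Using I₁d₁² = I₂d₂², rate at 2.18 m:
(0.950/2.18)² = 0.1899, so 277 × 0.1899 = 52.60 mrem/h.
Dose = rate × time = 52.60 mrem/h × 2.200 h = 115.7 mrem.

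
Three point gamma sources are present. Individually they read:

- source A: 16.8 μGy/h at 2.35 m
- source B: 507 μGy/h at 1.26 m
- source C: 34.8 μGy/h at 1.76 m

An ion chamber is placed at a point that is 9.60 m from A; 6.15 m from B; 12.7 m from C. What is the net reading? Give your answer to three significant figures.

23.0 μGy/h

By superposition, sum each source's inverse-square contribution:
A: 16.8 × (2.35/9.60)² = 1.007 μGy/h
B: 507 × (1.26/6.15)² = 21.28 μGy/h
C: 34.8 × (1.76/12.7)² = 0.6683 μGy/h
Total = 1.007 + 21.28 + 0.6683 = 22.96 μGy/h.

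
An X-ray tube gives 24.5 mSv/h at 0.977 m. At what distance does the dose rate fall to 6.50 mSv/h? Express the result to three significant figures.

Intensity scales as (d₁/d₂)², so d₂ = d₁·√(I₁/I₂).
I₁/I₂ = 24.5/6.50 = 3.769, so d₂ = 0.977 × √3.769 = 1.897 m.

1.90 m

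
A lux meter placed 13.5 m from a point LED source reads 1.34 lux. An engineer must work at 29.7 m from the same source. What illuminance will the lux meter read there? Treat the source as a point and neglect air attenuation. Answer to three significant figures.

Intensity scales as (d₁/d₂)², so scaling from 13.5 m to 29.7 m:
1.34 × (13.5/29.7)² = 1.34 × 0.2066 = 0.2768 lux.

0.277 lux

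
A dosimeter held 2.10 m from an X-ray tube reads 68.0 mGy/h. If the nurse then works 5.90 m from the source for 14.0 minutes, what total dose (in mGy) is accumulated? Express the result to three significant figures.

Since intensity falls as 1/r², rate at 5.90 m:
68.0 × (2.10/5.90)² = 68.0 × 0.1267 = 8.616 mGy/h.
Dose = rate × time = 8.616 mGy/h × 0.2333 h = 2.010 mGy.

2.01 mGy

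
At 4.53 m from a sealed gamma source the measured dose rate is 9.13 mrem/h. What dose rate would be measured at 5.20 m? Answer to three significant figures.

Since intensity falls as 1/r², scaling from 4.53 m to 5.20 m:
(4.53/5.20)² = 0.7589, so 9.13 × 0.7589 = 6.929 mrem/h.

6.93 mrem/h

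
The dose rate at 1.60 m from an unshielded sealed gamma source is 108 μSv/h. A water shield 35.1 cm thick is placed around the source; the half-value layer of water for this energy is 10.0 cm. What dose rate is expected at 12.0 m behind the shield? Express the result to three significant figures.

0.169 μSv/h

Distance alone: (1.60/12.0)² = 0.01778, so 108 × 0.01778 = 1.920 μSv/h.
Shield: 35.1/10.0 = 3.510 half-value layers → attenuation 2^(−3.510) = 0.08778.
Combined: 1.920 × 0.08778 = 0.1685 μSv/h.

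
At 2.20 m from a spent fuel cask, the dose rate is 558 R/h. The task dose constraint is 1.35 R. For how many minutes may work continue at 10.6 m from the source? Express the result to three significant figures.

3.37 min

By the inverse-square law, rate at 10.6 m:
(2.20/10.6)² = 0.04308, so 558 × 0.04308 = 24.04 R/h.
Stay time = 1.35 R ÷ 24.04 R/h = 0.05616 h = 3.370 min.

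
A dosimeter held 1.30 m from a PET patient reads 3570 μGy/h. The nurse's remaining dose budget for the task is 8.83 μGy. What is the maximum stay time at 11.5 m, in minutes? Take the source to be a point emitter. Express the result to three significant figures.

11.6 min

By the inverse-square law, rate at 11.5 m:
3570 × (1.30/11.5)² = 3570 × 0.01278 = 45.62 μGy/h.
Stay time = 8.83 μGy ÷ 45.62 μGy/h = 0.1936 h = 11.62 min.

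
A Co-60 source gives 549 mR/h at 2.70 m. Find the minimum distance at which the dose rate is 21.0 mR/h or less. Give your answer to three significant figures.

13.8 m

By the inverse-square law, d₂ = d₁·√(I₁/I₂).
I₁/I₂ = 549/21.0 = 26.14, so d₂ = 2.70 × √26.14 = 13.80 m.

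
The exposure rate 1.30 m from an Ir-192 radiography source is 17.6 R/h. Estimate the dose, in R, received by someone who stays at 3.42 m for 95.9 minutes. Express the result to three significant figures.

Using I₁d₁² = I₂d₂², rate at 3.42 m:
(1.30/3.42)² = 0.1445, so 17.6 × 0.1445 = 2.543 R/h.
Dose = rate × time = 2.543 R/h × 1.598 h = 4.064 R.

4.06 R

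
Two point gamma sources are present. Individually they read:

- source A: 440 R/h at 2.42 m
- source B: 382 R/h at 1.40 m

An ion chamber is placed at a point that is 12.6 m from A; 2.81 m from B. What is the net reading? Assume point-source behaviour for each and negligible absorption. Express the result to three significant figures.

111 R/h

By superposition, sum each source's inverse-square contribution:
A: 440 × (2.42/12.6)² = 16.23 R/h
B: 382 × (1.40/2.81)² = 94.82 R/h
Total = 16.23 + 94.82 = 111.0 R/h.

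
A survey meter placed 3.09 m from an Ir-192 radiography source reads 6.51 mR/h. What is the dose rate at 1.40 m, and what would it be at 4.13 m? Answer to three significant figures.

31.7 mR/h; 3.64 mR/h

Applying the 1/r² law,
At 1.40 m: 6.51 × (3.09/1.40)² = 6.51 × 4.871 = 31.71 mR/h
At 4.13 m: (1.40/4.13)² = 0.1149, so 31.71 × 0.1149 = 3.643 mR/h.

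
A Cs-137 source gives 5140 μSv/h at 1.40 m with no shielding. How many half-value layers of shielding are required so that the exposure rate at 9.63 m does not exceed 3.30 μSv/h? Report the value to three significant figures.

5.04 half-value layers

At 9.63 m, distance alone gives (1.40/9.63)² = 0.02114, so 5140 × 0.02114 = 108.7 μSv/h.
Further attenuation needed: 108.7/3.30 = 32.94.
n = log₂(32.94) = 5.042 half-value layers.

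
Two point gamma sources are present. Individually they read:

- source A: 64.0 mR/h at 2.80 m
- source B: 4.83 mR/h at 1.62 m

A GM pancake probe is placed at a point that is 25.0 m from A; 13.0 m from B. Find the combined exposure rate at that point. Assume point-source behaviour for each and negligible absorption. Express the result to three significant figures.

0.878 mR/h

Each source contributes Iᵢ·(dᵢ/rᵢ)²; contributions add.
A: 64.0 × (2.80/25.0)² = 0.8028 mR/h
B: 4.83 × (1.62/13.0)² = 0.07501 mR/h
Total = 0.8028 + 0.07501 = 0.8778 mR/h.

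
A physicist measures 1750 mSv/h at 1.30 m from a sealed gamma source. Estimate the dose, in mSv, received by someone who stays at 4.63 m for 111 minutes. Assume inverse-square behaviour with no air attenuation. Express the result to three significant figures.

255 mSv

Applying the 1/r² law, rate at 4.63 m:
1750 × (1.30/4.63)² = 1750 × 0.07884 = 138.0 mSv/h.
Dose = rate × time = 138.0 mSv/h × 1.850 h = 255.3 mSv.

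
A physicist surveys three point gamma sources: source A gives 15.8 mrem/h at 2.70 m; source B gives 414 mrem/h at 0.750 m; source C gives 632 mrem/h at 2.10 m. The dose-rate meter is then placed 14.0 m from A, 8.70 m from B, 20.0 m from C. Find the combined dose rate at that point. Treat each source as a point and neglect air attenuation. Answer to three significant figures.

By superposition, sum each source's inverse-square contribution:
A: 15.8 × (2.70/14.0)² = 0.5877 mrem/h
B: 414 × (0.750/8.70)² = 3.077 mrem/h
C: 632 × (2.10/20.0)² = 6.968 mrem/h
Total = 0.5877 + 3.077 + 6.968 = 10.63 mrem/h.

10.6 mrem/h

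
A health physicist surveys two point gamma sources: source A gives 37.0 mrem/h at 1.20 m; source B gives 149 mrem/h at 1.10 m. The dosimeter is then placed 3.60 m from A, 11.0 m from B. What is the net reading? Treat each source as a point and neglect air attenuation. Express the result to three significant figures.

5.60 mrem/h

Each source contributes Iᵢ·(dᵢ/rᵢ)²; contributions add.
A: 37.0 × (1.20/3.60)² = 4.111 mrem/h
B: 149 × (1.10/11.0)² = 1.490 mrem/h
Total = 4.111 + 1.490 = 5.601 mrem/h.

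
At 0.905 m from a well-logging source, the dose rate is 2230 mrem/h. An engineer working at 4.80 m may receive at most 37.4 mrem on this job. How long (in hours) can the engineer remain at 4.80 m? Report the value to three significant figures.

By the inverse-square law, rate at 4.80 m:
2230 × (0.905/4.80)² = 2230 × 0.03555 = 79.28 mrem/h.
Stay time = 37.4 mrem ÷ 79.28 mrem/h = 0.4717 h.

0.472 h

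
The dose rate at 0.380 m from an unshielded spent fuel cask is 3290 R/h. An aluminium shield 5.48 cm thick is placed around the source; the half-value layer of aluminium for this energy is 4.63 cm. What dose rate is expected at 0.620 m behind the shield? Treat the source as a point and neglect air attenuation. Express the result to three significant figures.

Distance alone: (0.380/0.620)² = 0.3757, so 3290 × 0.3757 = 1236 R/h.
Shield: 5.48/4.63 = 1.184 half-value layers → attenuation 2^(−1.184) = 0.4401.
Combined: 1236 × 0.4401 = 544.0 R/h.

544 R/h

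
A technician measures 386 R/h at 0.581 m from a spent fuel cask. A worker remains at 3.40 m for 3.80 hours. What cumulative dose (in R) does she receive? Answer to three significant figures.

42.8 R

By the inverse-square law, rate at 3.40 m:
(0.581/3.40)² = 0.02920, so 386 × 0.02920 = 11.27 R/h.
Dose = rate × time = 11.27 R/h × 3.800 h = 42.83 R.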